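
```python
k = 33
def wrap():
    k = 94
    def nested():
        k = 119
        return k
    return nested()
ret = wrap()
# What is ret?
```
119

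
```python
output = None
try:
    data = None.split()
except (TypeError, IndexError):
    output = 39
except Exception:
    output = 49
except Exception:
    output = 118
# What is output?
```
49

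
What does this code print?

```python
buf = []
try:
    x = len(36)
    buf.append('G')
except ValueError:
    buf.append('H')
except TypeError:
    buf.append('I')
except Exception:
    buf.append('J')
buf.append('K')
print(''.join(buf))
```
IK

TypeError matches before generic Exception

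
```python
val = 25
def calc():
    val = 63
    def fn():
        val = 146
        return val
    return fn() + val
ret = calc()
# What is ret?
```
209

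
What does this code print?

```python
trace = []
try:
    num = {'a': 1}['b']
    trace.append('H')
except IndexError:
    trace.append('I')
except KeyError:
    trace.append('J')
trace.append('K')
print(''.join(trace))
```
JK

KeyError is caught by its specific handler, not IndexError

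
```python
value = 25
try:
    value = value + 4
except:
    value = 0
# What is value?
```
29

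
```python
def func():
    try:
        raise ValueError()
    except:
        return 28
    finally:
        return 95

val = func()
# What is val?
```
95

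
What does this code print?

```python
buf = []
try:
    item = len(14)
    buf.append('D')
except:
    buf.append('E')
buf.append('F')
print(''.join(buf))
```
EF

Exception raised in try, caught by bare except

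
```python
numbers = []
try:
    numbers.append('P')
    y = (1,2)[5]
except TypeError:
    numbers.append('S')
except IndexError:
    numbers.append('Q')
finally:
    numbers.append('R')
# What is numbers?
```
['P', 'Q', 'R']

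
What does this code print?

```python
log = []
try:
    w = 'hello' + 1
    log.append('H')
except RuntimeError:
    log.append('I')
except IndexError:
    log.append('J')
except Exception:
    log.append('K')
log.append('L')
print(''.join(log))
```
KL

TypeError not specifically caught, falls to Exception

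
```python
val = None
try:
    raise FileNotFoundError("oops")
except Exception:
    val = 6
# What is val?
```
6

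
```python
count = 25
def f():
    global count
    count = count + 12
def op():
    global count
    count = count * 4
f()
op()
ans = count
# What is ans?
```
148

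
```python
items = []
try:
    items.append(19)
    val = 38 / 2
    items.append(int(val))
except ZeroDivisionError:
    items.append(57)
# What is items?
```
[19, 19]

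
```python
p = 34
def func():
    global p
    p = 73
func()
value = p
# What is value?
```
73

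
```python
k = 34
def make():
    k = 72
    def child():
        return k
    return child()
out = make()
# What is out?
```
72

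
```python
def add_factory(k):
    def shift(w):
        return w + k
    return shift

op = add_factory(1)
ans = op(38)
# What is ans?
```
39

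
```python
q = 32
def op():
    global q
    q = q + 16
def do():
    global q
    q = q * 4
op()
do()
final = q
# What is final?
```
192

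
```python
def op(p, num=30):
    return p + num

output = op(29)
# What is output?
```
59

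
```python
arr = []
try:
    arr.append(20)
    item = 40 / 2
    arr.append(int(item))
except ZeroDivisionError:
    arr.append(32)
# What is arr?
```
[20, 20]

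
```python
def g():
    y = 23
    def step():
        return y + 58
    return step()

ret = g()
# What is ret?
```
81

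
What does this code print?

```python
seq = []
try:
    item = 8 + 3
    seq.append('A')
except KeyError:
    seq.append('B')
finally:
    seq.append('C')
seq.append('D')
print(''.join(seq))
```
ACD

finally runs after normal execution too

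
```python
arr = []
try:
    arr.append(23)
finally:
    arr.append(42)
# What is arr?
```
[23, 42]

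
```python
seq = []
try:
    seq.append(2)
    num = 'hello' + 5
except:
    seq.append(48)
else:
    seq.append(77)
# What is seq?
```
[2, 48]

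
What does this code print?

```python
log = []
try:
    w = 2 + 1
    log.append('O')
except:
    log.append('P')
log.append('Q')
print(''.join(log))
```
OQ

No exception, try block completes normally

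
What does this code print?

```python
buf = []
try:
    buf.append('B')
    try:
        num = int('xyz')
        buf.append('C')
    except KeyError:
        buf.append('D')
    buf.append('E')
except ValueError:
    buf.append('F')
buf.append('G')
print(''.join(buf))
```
BFG

Inner handler doesn't match, propagates to outer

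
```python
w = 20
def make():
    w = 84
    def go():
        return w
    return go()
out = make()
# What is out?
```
84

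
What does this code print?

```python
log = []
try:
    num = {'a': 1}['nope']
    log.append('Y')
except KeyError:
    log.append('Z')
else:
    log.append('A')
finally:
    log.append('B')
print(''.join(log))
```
ZB

Exception: except runs, else skipped, finally runs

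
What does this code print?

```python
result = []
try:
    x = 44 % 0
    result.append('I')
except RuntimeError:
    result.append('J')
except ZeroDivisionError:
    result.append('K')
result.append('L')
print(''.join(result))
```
KL

ZeroDivisionError is caught by its specific handler, not RuntimeError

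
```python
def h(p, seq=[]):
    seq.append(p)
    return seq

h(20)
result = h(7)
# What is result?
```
[20, 7]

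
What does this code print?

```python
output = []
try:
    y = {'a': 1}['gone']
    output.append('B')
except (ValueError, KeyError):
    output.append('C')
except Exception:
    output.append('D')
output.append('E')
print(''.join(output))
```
CE

KeyError matches tuple containing it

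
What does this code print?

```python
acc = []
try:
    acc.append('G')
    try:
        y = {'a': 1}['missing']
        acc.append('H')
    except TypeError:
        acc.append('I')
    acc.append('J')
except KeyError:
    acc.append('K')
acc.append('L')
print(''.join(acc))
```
GKL

Inner handler doesn't match, propagates to outer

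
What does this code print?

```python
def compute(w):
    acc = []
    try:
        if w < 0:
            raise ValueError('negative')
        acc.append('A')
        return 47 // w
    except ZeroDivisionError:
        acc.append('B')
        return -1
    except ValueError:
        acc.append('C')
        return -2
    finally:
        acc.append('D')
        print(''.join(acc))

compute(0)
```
ABD

w=0 causes ZeroDivisionError, caught, finally prints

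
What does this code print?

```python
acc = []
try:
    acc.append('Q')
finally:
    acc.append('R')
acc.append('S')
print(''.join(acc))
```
QRS

try/finally without except, no exception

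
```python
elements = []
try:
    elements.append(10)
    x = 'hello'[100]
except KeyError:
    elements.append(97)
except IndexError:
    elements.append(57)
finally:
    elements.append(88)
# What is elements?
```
[10, 57, 88]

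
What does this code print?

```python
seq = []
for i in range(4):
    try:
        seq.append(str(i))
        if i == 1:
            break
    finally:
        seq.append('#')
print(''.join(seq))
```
0#1#

finally runs even when breaking out of loop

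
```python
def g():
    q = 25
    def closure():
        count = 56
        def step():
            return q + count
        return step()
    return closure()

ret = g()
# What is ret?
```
81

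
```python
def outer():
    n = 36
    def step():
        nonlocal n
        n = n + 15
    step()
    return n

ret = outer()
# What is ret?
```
51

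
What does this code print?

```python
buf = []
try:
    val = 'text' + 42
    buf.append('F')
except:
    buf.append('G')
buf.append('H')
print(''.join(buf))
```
GH

Exception raised in try, caught by bare except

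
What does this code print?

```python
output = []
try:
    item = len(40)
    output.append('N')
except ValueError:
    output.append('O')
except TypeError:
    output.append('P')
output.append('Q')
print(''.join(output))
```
PQ

TypeError is caught by its specific handler, not ValueError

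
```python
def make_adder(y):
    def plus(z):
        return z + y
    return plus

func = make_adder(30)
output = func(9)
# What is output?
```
39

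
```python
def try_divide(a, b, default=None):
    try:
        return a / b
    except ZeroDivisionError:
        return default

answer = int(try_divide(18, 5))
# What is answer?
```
3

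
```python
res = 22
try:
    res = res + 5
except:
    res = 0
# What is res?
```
27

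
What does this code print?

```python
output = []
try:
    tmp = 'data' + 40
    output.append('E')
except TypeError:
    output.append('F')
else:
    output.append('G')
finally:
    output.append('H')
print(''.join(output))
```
FH

Exception: except runs, else skipped, finally runs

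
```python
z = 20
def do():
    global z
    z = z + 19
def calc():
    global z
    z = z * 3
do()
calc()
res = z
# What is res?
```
117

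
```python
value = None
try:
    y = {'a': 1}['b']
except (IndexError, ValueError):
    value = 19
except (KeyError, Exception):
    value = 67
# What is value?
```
67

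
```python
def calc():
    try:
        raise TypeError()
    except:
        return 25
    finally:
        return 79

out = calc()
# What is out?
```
79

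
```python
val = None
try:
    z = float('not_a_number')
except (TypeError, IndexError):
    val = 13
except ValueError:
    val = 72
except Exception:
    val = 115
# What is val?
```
72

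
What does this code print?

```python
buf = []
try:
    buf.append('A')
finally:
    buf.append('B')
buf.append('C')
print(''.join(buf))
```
ABC

try/finally without except, no exception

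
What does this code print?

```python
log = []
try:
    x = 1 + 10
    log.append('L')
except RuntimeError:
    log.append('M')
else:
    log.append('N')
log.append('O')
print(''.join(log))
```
LNO

else block runs when no exception occurs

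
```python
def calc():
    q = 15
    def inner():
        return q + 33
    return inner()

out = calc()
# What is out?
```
48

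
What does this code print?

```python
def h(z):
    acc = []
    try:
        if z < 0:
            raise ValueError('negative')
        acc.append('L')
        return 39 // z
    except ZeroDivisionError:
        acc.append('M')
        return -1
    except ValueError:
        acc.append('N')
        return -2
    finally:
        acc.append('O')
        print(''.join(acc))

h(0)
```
LMO

z=0 causes ZeroDivisionError, caught, finally prints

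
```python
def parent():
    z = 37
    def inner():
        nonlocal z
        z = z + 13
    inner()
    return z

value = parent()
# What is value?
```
50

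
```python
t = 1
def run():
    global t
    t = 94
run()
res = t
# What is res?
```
94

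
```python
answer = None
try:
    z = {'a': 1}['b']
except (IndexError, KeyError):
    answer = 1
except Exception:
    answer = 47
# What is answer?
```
1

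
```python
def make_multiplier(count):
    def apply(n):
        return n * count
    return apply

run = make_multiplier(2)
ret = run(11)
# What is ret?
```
22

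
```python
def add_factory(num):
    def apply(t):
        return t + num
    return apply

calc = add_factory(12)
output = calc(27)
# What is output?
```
39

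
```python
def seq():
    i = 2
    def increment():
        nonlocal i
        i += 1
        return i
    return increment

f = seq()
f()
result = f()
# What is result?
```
4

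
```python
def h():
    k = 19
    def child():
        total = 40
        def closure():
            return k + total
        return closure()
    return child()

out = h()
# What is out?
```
59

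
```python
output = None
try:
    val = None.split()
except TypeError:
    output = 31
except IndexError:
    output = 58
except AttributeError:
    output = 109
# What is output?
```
109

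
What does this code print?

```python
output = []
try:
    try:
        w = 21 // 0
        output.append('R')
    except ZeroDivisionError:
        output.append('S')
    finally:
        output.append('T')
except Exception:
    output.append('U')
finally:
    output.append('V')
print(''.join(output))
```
STV

Both finally blocks run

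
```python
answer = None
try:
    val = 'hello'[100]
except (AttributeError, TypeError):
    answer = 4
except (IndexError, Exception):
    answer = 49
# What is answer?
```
49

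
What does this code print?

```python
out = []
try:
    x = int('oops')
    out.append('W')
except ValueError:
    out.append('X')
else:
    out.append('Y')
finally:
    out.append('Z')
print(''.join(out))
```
XZ

Exception: except runs, else skipped, finally runs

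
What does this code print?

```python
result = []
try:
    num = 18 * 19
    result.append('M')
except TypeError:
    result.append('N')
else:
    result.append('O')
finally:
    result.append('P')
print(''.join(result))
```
MOP

else runs before finally when no exception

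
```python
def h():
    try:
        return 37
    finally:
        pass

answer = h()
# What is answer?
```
37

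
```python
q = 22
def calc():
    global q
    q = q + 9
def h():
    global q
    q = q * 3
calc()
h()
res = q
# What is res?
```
93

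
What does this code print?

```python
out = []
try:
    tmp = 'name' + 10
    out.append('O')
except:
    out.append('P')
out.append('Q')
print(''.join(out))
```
PQ

Exception raised in try, caught by bare except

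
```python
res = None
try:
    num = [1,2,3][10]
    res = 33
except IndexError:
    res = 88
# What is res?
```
88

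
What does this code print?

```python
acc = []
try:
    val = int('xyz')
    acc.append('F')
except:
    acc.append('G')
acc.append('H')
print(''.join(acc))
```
GH

Exception raised in try, caught by bare except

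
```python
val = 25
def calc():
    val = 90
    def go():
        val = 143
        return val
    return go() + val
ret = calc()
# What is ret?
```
233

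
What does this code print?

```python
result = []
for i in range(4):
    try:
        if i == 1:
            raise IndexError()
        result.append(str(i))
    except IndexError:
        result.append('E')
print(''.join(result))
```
0E23

Exception on i=1 caught, loop continues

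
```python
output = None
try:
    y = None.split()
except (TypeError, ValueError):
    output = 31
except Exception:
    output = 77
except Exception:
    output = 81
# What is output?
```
77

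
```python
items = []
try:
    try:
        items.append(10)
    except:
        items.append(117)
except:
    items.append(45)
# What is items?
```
[10]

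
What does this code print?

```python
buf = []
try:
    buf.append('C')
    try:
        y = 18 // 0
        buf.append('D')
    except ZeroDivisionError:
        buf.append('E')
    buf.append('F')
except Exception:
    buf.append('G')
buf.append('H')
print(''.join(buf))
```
CEFH

Inner exception caught by inner handler, outer continues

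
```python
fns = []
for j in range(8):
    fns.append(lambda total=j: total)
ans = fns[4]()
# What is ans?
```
4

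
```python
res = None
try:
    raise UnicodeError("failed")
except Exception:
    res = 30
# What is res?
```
30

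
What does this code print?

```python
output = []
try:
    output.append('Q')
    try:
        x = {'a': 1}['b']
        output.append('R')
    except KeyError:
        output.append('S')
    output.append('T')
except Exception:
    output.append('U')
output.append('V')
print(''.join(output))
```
QSTV

Inner exception caught by inner handler, outer continues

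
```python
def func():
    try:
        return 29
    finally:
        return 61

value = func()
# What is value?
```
61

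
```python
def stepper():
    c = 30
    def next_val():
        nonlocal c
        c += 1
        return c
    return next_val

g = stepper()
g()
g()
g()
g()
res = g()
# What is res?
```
35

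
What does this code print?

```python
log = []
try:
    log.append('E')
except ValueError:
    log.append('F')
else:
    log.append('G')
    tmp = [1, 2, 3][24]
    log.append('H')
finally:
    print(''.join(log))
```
EG

Try succeeds, else appends 'G', IndexError in else is uncaught, finally prints before exception propagates ('H' never appended)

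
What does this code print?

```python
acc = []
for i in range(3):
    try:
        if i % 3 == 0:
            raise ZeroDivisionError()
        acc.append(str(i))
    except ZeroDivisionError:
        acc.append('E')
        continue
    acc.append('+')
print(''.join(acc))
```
E1+2+

continue in except skips rest of loop body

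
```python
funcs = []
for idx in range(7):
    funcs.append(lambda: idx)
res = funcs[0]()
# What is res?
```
6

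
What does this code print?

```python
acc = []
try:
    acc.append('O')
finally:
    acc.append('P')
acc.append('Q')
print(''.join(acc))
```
OPQ

try/finally without except, no exception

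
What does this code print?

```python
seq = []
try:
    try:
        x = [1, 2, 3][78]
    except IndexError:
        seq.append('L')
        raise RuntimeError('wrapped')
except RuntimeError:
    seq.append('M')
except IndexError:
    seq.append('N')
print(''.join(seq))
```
LM

New RuntimeError raised, caught by outer RuntimeError handler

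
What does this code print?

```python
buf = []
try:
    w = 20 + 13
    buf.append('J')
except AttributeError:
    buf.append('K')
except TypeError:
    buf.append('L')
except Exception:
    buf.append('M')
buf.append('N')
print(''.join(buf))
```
JN

No exception, try block completes normally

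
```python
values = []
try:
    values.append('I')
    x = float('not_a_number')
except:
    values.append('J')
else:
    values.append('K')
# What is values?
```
['I', 'J']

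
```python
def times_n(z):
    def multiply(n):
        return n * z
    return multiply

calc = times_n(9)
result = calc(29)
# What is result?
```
261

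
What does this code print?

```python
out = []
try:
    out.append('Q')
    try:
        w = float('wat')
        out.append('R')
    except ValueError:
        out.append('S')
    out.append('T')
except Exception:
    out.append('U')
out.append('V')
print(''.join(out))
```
QSTV

Inner exception caught by inner handler, outer continues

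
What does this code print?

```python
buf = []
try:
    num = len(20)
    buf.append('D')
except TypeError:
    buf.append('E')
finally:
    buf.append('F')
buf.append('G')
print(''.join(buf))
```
EFG

finally always runs, even after exception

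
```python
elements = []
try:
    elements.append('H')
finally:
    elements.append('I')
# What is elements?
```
['H', 'I']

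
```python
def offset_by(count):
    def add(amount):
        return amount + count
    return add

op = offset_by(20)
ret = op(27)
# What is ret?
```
47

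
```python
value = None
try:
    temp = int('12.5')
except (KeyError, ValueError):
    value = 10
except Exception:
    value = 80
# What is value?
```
10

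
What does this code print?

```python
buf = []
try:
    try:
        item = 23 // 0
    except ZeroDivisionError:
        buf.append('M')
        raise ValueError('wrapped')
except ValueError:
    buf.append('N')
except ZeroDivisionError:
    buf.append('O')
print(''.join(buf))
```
MN

New ValueError raised, caught by outer ValueError handler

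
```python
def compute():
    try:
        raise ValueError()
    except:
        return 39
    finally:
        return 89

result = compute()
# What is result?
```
89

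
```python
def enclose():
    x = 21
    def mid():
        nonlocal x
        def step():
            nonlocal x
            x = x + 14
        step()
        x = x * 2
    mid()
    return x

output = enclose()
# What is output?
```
70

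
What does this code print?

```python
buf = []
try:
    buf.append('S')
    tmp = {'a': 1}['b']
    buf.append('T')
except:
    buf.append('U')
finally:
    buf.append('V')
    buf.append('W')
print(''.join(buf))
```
SUVW

Code before exception runs, then except, then all of finally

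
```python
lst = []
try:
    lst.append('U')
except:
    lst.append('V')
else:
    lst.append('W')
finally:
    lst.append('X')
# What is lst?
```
['U', 'W', 'X']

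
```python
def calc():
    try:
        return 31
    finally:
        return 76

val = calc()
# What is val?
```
76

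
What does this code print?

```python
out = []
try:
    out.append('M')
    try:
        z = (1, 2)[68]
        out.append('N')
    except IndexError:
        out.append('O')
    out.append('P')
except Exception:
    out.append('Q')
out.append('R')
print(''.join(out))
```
MOPR

Inner exception caught by inner handler, outer continues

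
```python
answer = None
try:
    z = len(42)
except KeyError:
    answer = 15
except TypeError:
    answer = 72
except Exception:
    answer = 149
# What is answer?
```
72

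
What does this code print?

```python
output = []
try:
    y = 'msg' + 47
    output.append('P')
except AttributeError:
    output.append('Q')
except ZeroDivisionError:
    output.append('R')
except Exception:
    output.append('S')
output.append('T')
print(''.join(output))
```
ST

TypeError not specifically caught, falls to Exception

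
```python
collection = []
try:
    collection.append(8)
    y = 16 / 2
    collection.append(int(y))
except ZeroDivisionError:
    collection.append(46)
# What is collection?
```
[8, 8]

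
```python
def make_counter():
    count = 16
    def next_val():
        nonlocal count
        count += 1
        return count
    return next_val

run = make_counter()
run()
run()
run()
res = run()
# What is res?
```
20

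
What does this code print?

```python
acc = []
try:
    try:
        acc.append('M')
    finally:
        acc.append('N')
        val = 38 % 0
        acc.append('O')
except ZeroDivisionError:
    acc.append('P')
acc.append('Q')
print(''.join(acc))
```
MNPQ

Exception in inner finally caught by outer except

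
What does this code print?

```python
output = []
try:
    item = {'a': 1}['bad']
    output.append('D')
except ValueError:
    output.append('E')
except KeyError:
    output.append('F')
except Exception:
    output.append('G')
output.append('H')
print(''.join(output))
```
FH

KeyError matches before generic Exception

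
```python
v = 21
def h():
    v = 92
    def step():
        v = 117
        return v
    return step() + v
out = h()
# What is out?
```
209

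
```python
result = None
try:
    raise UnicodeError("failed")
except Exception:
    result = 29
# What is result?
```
29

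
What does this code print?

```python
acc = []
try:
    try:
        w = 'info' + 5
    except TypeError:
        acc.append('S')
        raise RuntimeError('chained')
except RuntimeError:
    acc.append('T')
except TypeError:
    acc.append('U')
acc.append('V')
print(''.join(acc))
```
STV

RuntimeError raised and caught, original TypeError not re-raised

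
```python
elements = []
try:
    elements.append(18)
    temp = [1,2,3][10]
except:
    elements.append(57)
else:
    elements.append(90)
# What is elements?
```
[18, 57]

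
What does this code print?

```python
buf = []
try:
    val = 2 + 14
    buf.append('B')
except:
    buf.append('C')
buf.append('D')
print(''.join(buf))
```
BD

No exception, try block completes normally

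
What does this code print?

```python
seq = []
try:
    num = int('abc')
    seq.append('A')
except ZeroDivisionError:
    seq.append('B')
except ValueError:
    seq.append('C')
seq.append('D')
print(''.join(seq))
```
CD

ValueError is caught by its specific handler, not ZeroDivisionError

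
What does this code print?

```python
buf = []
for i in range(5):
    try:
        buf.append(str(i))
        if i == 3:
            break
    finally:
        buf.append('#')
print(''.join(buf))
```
0#1#2#3#

finally runs even when breaking out of loop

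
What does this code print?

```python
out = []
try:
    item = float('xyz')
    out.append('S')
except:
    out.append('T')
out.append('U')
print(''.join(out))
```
TU

Exception raised in try, caught by bare except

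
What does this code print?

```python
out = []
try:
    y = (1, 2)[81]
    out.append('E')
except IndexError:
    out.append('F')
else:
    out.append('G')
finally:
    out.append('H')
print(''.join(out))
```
FH

Exception: except runs, else skipped, finally runs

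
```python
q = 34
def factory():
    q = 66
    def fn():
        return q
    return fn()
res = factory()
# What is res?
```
66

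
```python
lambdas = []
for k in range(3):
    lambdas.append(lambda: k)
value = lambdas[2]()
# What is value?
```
2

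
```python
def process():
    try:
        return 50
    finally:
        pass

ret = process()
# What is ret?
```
50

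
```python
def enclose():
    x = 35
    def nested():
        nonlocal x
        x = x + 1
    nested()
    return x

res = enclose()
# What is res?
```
36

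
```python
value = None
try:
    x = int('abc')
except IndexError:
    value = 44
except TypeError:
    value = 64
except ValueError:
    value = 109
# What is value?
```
109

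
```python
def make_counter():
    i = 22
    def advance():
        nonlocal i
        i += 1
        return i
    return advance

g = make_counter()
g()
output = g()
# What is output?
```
24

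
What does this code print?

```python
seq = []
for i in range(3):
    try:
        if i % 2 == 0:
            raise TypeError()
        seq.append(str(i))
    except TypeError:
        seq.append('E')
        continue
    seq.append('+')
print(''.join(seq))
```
E1+E

continue in except skips rest of loop body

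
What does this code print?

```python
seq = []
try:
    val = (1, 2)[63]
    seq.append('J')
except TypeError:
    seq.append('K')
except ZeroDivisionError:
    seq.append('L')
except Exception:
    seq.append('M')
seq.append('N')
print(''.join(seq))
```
MN

IndexError not specifically caught, falls to Exception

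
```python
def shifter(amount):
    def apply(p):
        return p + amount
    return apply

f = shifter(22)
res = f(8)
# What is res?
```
30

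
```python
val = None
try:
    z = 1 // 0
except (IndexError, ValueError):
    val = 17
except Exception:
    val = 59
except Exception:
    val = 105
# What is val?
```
59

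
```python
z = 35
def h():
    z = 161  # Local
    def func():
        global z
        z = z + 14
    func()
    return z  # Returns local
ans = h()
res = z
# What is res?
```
49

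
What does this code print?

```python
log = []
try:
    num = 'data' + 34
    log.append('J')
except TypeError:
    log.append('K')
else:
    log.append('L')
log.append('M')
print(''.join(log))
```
KM

else block skipped when exception is caught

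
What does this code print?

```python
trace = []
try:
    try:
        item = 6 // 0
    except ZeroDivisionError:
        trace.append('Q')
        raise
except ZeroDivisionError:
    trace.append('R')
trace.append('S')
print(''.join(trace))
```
QRS

raise without argument re-raises current exception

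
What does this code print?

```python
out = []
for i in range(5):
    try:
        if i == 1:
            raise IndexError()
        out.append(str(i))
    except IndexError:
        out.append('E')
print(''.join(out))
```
0E234

Exception on i=1 caught, loop continues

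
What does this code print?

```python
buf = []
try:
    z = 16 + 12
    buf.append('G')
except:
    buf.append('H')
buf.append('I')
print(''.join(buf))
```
GI

No exception, try block completes normally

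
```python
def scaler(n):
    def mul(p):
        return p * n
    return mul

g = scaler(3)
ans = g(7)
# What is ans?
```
21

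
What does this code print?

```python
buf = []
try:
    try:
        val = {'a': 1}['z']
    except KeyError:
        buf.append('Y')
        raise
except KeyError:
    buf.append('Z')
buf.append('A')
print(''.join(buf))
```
YZA

raise without argument re-raises current exception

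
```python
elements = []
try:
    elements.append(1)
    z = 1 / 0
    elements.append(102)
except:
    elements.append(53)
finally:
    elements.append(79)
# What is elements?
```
[1, 53, 79]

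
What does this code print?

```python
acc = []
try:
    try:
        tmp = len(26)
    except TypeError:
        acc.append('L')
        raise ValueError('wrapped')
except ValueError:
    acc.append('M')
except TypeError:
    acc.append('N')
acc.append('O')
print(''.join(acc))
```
LMO

ValueError raised and caught, original TypeError not re-raised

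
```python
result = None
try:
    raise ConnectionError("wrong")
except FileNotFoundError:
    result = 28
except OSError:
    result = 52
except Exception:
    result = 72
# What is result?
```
52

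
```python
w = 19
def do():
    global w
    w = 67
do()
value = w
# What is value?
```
67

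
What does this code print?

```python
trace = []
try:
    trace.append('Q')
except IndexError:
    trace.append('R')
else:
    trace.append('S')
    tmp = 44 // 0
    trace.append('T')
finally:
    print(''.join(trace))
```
QS

Try succeeds, else appends 'S', ZeroDivisionError in else is uncaught, finally prints before exception propagates ('T' never appended)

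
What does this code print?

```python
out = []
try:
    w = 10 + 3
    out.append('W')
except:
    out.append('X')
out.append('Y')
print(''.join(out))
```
WY

No exception, try block completes normally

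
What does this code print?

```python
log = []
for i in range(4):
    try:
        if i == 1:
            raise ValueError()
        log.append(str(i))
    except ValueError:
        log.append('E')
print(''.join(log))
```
0E23

Exception on i=1 caught, loop continues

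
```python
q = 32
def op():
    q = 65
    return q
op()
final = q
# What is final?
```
32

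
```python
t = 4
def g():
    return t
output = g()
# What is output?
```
4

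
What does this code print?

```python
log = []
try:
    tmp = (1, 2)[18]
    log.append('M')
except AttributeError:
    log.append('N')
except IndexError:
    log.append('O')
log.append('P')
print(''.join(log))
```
OP

IndexError is caught by its specific handler, not AttributeError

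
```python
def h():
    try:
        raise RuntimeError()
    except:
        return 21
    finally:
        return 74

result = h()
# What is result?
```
74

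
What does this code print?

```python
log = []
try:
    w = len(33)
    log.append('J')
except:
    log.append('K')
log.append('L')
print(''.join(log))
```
KL

Exception raised in try, caught by bare except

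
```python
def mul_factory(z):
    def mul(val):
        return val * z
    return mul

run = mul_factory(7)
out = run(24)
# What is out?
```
168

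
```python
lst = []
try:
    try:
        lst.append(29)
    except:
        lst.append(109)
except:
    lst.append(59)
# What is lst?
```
[29]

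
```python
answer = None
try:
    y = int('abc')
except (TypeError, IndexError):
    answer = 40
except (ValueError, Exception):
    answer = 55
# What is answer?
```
55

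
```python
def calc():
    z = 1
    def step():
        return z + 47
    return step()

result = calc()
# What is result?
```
48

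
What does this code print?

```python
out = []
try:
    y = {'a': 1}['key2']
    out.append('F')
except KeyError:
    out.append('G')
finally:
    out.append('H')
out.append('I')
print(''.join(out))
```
GHI

finally always runs, even after exception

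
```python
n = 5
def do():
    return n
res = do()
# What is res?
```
5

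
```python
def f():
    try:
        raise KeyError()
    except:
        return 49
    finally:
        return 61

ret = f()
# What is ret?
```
61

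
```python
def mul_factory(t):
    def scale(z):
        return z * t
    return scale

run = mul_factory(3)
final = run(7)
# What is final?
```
21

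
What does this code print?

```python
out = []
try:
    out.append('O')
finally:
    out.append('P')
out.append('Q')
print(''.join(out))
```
OPQ

try/finally without except, no exception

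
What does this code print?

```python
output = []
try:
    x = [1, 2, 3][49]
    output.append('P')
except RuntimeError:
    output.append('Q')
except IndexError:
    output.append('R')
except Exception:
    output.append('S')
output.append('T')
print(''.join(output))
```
RT

IndexError matches before generic Exception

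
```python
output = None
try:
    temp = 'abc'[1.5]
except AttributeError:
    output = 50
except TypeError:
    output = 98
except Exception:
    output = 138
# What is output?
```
98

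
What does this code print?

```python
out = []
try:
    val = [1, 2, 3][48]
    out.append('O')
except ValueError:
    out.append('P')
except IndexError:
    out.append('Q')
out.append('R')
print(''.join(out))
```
QR

IndexError is caught by its specific handler, not ValueError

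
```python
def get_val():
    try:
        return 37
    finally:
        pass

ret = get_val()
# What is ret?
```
37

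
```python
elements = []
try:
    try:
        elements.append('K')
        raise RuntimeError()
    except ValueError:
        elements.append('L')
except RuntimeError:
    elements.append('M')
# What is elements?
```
['K', 'M']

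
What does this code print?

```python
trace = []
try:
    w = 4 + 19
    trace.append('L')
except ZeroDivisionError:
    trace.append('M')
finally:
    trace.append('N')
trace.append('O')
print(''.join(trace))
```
LNO

finally runs after normal execution too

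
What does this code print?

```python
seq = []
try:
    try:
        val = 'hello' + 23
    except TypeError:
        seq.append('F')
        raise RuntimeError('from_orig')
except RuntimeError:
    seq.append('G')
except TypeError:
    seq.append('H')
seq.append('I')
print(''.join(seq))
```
FGI

RuntimeError raised and caught, original TypeError not re-raised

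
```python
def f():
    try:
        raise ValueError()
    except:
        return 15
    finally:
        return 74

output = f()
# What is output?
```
74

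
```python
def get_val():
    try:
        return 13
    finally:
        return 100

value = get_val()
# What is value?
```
100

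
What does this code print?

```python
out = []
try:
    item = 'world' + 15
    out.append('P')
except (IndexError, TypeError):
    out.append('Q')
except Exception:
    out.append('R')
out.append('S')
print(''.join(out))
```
QS

TypeError matches tuple containing it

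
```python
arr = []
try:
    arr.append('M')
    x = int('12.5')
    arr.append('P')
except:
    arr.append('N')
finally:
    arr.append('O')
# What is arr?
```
['M', 'N', 'O']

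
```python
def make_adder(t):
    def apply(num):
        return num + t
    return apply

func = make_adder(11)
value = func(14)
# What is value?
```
25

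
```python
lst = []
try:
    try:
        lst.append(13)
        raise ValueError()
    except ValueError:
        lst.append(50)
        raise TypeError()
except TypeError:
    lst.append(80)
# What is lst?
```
[13, 50, 80]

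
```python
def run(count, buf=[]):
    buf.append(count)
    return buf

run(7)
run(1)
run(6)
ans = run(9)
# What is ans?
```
[7, 1, 6, 9]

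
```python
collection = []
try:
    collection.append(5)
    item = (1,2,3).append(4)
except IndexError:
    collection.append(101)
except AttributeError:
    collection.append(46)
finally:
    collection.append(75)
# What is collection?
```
[5, 46, 75]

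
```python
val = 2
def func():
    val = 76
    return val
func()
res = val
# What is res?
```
2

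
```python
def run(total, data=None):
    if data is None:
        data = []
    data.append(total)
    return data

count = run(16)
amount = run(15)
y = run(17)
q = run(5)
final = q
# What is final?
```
[5]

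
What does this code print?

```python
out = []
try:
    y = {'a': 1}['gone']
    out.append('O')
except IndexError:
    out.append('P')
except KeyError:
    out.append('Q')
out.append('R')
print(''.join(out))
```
QR

KeyError is caught by its specific handler, not IndexError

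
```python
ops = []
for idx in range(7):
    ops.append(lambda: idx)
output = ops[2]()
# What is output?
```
6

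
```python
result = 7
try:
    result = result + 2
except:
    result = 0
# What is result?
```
9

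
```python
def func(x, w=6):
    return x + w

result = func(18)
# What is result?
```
24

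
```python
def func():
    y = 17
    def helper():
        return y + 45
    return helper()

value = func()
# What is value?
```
62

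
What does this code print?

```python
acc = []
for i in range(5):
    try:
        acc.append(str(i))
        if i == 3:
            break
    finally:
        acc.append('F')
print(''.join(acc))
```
0F1F2F3F

finally runs even when breaking out of loop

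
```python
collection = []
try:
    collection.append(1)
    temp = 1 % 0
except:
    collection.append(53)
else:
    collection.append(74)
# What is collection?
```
[1, 53]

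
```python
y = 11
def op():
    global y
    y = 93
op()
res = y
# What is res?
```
93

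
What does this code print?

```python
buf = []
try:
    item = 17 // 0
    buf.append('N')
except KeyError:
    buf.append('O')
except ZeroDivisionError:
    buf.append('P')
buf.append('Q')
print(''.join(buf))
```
PQ

ZeroDivisionError is caught by its specific handler, not KeyError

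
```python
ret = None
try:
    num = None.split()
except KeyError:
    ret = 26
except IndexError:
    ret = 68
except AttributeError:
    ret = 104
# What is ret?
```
104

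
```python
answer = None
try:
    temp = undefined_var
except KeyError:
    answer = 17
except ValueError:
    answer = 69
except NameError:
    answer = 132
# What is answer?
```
132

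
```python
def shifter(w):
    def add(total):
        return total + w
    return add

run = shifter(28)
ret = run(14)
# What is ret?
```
42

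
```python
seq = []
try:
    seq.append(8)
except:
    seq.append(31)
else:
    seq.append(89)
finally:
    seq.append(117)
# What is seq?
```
[8, 89, 117]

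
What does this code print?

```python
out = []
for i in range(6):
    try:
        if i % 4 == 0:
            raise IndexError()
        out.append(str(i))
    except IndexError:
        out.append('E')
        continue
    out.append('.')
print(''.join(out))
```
E1.2.3.E5.

continue in except skips rest of loop body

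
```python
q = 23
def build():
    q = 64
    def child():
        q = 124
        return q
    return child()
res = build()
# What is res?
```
124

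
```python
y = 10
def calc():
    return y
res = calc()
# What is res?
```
10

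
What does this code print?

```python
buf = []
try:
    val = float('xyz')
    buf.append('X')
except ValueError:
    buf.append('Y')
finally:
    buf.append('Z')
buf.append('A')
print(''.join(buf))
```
YZA

finally always runs, even after exception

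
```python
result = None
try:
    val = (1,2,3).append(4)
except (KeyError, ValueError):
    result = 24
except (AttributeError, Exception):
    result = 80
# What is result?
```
80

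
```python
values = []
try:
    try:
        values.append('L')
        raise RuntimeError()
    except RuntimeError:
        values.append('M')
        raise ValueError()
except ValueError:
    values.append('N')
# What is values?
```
['L', 'M', 'N']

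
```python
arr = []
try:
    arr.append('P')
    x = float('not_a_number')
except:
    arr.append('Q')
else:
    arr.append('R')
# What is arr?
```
['P', 'Q']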